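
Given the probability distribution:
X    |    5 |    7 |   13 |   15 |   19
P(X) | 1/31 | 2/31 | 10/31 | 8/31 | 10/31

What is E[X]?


E[X] = Σ x·P(X=x)
= (5)×(1/31) + (7)×(2/31) + (13)×(10/31) + (15)×(8/31) + (19)×(10/31)
= 459/31

E[X] = 459/31


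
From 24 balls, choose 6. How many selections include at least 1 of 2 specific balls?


Complement: C(24,6) - C(22,6) = 134596 - 74613 = 59983

59983


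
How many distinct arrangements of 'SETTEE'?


Letters: 6, freq: {'S': 1, 'E': 3, 'T': 2}
6!/(1!×3!×2!) = 720/12 = 60

60


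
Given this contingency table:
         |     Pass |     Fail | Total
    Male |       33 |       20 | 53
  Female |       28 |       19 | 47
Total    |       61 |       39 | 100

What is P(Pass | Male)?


P(Pass | Male) = 33/(33+20) = 33/53

P(Pass|Male) = 33/53 ≈ 62.26%


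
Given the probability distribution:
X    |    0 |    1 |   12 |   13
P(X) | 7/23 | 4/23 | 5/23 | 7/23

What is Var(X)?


E[X] = 155/23
E[X²] = 1907/23
Var(X) = E[X²] - (E[X])² = 1907/23 - 24025/529 = 19836/529

Var(X) = 19836/529 ≈ 37.4972


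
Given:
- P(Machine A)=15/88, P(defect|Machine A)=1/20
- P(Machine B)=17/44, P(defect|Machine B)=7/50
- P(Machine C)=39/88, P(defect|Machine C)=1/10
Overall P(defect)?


P(B) = Σ P(B|Aᵢ)×P(Aᵢ)
  1/20×15/88 = 3/352
  7/50×17/44 = 119/2200
  1/10×39/88 = 39/880
Sum = 941/8800

P(defect) = 941/8800 ≈ 10.69%


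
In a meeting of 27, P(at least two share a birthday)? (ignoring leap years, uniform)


P(all different) = Π(365-i)/365 for i=0..26
= 0.373141
P(match) = 1 - 0.373141 = 0.626859

P ≈ 0.6269 ≈ 62.69%


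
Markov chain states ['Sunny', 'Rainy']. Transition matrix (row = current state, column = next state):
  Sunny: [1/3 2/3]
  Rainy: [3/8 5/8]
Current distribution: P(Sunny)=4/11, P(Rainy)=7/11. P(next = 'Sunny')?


P(next=Sunny) = Σᵢ P(now=i)×P(i→Sunny)
= 4/11×1/3 + 7/11×3/8
= 4/33 + 21/88 = 95/264

P = 95/264 ≈ 0.3598


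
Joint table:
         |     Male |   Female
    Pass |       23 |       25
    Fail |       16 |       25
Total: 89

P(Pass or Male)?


P(Pass∨Male) = P(Pass) + P(Male) - P(Pass∧Male)
= (48 + 39 - 23)/89 = 64/89

P = 64/89 ≈ 71.91%


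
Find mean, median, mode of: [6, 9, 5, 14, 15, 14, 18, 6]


Sorted: [5, 6, 6, 9, 14, 14, 15, 18]
Mean = 87/8
Median = 23/2
Freq: {6: 2, 9: 1, 5: 1, 14: 2, 15: 1, 18: 1}
Mode: [6, 14]

Mean=87/8, Median=23/2, Mode=[6, 14]


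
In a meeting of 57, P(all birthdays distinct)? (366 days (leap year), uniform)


P(all different) = Π(366-i)/366 for i=0..56
= (366/366)×(365/366)×...×(310/366)
= 0.010010

P ≈ 0.0100 ≈ 1.00%


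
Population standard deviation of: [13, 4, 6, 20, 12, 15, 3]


Mean = 73/7
  (13-73/7)²=324/49
  (4-73/7)²=2025/49
  (6-73/7)²=961/49
  (20-73/7)²=4489/49
  (12-73/7)²=121/49
  (15-73/7)²=1024/49
  (3-73/7)²=2704/49
Σ(x-μ)² = 1664/7
σ² = (1664/7)/7 = 1664/49

σ = √(1664/49) ≈ 5.8275


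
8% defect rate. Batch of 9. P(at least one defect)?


P(all good) = (23/25)^9 = 1801152661463/3814697265625
P(≥1 defect) = 2013544604162/3814697265625

P = 2013544604162/3814697265625 ≈ 52.78%


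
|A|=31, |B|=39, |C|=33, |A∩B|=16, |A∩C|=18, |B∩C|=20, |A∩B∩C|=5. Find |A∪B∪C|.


|A∪B∪C| = 31+39+33-16-18-20+5 = 54

|A∪B∪C| = 54


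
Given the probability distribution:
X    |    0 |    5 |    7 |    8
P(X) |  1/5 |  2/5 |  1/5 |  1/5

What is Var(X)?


E[X] = 5
E[X²] = 163/5
Var(X) = E[X²] - (E[X])² = 163/5 - 25 = 38/5

Var(X) = 38/5 ≈ 7.6000


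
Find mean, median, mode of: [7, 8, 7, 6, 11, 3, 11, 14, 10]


Sorted: [3, 6, 7, 7, 8, 10, 11, 11, 14]
Mean = 77/9
Median = 8
Freq: {7: 2, 8: 1, 6: 1, 11: 2, 3: 1, 14: 1, 10: 1}
Mode: [7, 11]

Mean=77/9, Median=8, Mode=[7, 11]


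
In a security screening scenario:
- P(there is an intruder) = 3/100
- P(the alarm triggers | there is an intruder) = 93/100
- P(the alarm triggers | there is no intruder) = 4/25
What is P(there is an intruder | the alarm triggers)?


Using Bayes' theorem:
P(A|B) = P(B|A)·P(A) / P(B)

P(the alarm triggers) = 93/100 × 3/100 + 4/25 × 97/100
= 279/10000 + 97/625 = 1831/10000

P(there is an intruder|the alarm triggers) = (279/10000) / (1831/10000) = 279/1831

P(there is an intruder|the alarm triggers) = 279/1831 ≈ 15.24%


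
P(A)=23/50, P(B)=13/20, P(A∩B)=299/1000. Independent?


P(A)×P(B) = 299/1000
P(A∩B) = 299/1000
Equal ✓ → Independent

Yes, independent


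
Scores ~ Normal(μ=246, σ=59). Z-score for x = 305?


z = (x - μ)/σ = (305 - 246)/59 = 1.0

z = 1.0


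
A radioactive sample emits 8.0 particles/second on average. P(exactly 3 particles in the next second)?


Poisson(λ=8.0): P(X=3) = e^(-λ)×λ^k/k!
= e^(-8.0) × 8.0^3 / 3!
≈ 0.0003354626279 × 512 / 6 ≈ 0.028626

P(X=3) ≈ 0.028626 ≈ 2.86%


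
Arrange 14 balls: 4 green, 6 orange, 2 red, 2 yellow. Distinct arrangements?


14!/(4!×6!×2!×2!) = 1261260

1261260


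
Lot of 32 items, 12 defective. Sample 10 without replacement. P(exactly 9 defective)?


Hypergeometric: C(12,9)×C(20,1)/C(32,10)
= 220×20/64512240 = 55/806403

P(X=9) = 55/806403 ≈ 0.01%


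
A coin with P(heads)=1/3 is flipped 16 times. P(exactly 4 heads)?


Binomial: P(X=4) = C(16,4)×p^4×(1-p)^12
= 1820 × 1/81 × 4096/531441 = 7454720/43046721

P(X=4) = 7454720/43046721 ≈ 17.32%


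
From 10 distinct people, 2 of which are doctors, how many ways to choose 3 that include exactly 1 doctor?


Choose 1 of the 2 doctors and 2 of the other 8 people:
C(2,1)×C(8,2) = 2×28 = 56

56


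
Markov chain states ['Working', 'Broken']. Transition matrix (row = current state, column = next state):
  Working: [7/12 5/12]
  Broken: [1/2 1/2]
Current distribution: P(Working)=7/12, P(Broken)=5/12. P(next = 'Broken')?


P(next=Broken) = Σᵢ P(now=i)×P(i→Broken)
= 7/12×5/12 + 5/12×1/2
= 35/144 + 5/24 = 65/144

P = 65/144 ≈ 0.4514


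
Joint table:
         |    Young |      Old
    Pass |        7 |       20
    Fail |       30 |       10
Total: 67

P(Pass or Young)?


P(Pass∨Young) = P(Pass) + P(Young) - P(Pass∧Young)
= (27 + 37 - 7)/67 = 57/67

P = 57/67 ≈ 85.07%


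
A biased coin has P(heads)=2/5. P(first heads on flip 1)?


Geometric: P(X=1) = (1-p)^(k-1)×p = (3/5)^0×2/5 = 2/5

P(X=1) = 2/5 ≈ 40.00%


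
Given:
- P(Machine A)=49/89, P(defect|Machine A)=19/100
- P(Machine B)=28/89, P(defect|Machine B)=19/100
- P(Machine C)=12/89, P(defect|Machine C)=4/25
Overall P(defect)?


P(B) = Σ P(B|Aᵢ)×P(Aᵢ)
  19/100×49/89 = 931/8900
  19/100×28/89 = 133/2225
  4/25×12/89 = 48/2225
Sum = 331/1780

P(defect) = 331/1780 ≈ 18.60%


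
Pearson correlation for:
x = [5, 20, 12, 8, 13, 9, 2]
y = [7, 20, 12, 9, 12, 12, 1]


n=7, Σx=69, Σy=73, Σxy=917, Σx²=887, Σy²=963
r = (7×917 - 69×73)/√((7×887 - 69²)(7×963 - 73²))
= 1382/√(1448×1412) = 1382/√2044576 ≈ 1382/1429.8867 ≈ 0.9665

r ≈ 0.9665


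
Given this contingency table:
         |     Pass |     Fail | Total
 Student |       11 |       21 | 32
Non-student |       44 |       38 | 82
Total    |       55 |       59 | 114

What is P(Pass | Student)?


P(Pass | Student) = 11/(11+21) = 11/32

P(Pass|Student) = 11/32 ≈ 34.38%


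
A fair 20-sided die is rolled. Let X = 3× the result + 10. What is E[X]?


E[die] = (1+20)/2 = 21/2
E[X] = 3×21/2 + 10 = 83/2

E[X] = 83/2


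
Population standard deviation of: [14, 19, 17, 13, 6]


Mean = 69/5
  (14-69/5)²=1/25
  (19-69/5)²=676/25
  (17-69/5)²=256/25
  (13-69/5)²=16/25
  (6-69/5)²=1521/25
Σ(x-μ)² = 494/5
σ² = (494/5)/5 = 494/25

σ = √(494/25) ≈ 4.4452


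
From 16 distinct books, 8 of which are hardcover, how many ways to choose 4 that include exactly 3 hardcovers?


Choose 3 of the 8 hardcovers and 1 of the other 8 books:
C(8,3)×C(8,1) = 56×8 = 448

448


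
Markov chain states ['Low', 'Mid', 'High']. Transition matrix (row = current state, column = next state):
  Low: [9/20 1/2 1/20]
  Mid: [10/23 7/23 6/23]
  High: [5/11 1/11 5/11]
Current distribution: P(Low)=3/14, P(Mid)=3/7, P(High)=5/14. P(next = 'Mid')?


P(next=Mid) = Σᵢ P(now=i)×P(i→Mid)
= 3/14×1/2 + 3/7×7/23 + 5/14×1/11
= 3/28 + 3/23 + 5/154 = 1913/7084

P = 1913/7084 ≈ 0.2700


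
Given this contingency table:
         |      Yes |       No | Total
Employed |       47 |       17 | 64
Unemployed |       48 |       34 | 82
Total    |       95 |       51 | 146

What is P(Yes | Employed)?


P(Yes | Employed) = 47/(47+17) = 47/64

P(Yes|Employed) = 47/64 ≈ 73.44%


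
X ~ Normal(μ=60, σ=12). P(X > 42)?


z = (42-60)/12 = -1.5
P(X > 42) = 1 - P(Z ≤ -1.5) = 1 - 0.0668 = 0.9332

P(X > 42) ≈ 0.9332


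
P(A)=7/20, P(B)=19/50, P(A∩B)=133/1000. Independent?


P(A)×P(B) = 133/1000
P(A∩B) = 133/1000
Equal ✓ → Independent

Yes, independent


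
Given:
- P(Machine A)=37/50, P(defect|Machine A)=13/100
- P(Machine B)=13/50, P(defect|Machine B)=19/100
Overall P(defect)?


P(B) = Σ P(B|Aᵢ)×P(Aᵢ)
  13/100×37/50 = 481/5000
  19/100×13/50 = 247/5000
Sum = 91/625

P(defect) = 91/625 ≈ 14.56%


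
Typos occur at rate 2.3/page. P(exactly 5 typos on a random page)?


Poisson(λ=2.3): P(X=5) = e^(-λ)×λ^k/k!
= e^(-2.3) × 2.3^5 / 5!
≈ 0.1002588437 × 64.36343 / 120 ≈ 0.053775

P(X=5) ≈ 0.053775 ≈ 5.38%


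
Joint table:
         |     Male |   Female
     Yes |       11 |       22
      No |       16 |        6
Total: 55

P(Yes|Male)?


P(Yes|Male) = 11/(11+16) = 11/27

P = 11/27 ≈ 40.74%


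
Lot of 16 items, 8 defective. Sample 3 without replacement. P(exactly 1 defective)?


Hypergeometric: C(8,1)×C(8,2)/C(16,3)
= 8×28/560 = 2/5

P(X=1) = 2/5 ≈ 40.00%


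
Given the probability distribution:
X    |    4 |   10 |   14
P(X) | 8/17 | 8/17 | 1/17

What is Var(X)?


E[X] = 126/17
E[X²] = 1124/17
Var(X) = E[X²] - (E[X])² = 1124/17 - 15876/289 = 3232/289

Var(X) = 3232/289 ≈ 11.1834


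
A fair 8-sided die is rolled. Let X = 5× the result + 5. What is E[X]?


E[die] = (1+8)/2 = 9/2
E[X] = 5×9/2 + 5 = 55/2

E[X] = 55/2


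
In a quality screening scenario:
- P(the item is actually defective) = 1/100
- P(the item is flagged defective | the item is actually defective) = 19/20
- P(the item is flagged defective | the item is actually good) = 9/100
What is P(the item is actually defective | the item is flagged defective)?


Using Bayes' theorem:
P(A|B) = P(B|A)·P(A) / P(B)

P(the item is flagged defective) = 19/20 × 1/100 + 9/100 × 99/100
= 19/2000 + 891/10000 = 493/5000

P(the item is actually defective|the item is flagged defective) = (19/2000) / (493/5000) = 95/986

P(the item is actually defective|the item is flagged defective) = 95/986 ≈ 9.63%


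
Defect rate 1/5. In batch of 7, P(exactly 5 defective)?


Binomial: P(X=5) = C(7,5)×p^5×(1-p)^2
= 21 × 1/3125 × 16/25 = 336/78125

P(X=5) = 336/78125 ≈ 0.43%


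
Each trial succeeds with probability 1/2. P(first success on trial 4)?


Geometric: P(X=4) = (1-p)^(k-1)×p = (1/2)^3×1/2 = 1/16

P(X=4) = 1/16 ≈ 6.25%


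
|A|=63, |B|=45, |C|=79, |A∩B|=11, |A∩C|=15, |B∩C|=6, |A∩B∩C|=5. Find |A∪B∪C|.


|A∪B∪C| = 63+45+79-11-15-6+5 = 160

|A∪B∪C| = 160


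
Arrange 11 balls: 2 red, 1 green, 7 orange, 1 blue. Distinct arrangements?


11!/(2!×1!×7!×1!) = 3960

3960


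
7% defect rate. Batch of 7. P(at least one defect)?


P(all good) = (93/100)^7 = 60170087060757/100000000000000
P(≥1 defect) = 39829912939243/100000000000000

P = 39829912939243/100000000000000 ≈ 39.83%


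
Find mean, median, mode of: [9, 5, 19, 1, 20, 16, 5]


Sorted: [1, 5, 5, 9, 16, 19, 20]
Mean = 75/7
Median = 9
Freq: {9: 1, 5: 2, 19: 1, 1: 1, 20: 1, 16: 1}
Mode: [5]

Mean=75/7, Median=9, Mode=5


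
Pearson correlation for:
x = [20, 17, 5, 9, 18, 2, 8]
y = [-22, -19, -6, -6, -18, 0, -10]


n=7, Σx=79, Σy=-81, Σxy=-1251, Σx²=1187, Σy²=1341
r = (7×(-1251) - 79×(-81))/√((7×1187 - 79²)(7×1341 - (-81)²))
= -2358/√(2068×2826) = -2358/√5844168 ≈ -2358/2417.4714 ≈ -0.9754

r ≈ -0.9754


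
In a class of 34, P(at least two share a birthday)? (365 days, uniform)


P(all different) = Π(365-i)/365 for i=0..33
= 0.204683
P(match) = 1 - 0.204683 = 0.795317

P ≈ 0.7953 ≈ 79.53%


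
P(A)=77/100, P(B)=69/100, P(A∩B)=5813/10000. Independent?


P(A)×P(B) = 5313/10000
P(A∩B) = 5813/10000
Not equal → NOT independent

No, not independent


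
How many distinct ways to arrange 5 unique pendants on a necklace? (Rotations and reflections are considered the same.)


Free circular arrangements: rotations and reflections both identified.
(n-1)!/2 = 4!/2 = 24/2 = 12

12


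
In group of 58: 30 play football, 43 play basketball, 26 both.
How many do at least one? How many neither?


|A∪B| = 30+43-26 = 47
Neither = 58-47 = 11

At least one: 47; Neither: 11


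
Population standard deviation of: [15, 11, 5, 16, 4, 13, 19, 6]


Mean = 89/8
  (15-89/8)²=961/64
  (11-89/8)²=1/64
  (5-89/8)²=2401/64
  (16-89/8)²=1521/64
  (4-89/8)²=3249/64
  (13-89/8)²=225/64
  (19-89/8)²=3969/64
  (6-89/8)²=1681/64
Σ(x-μ)² = 1751/8
σ² = (1751/8)/8 = 1751/64

σ = √(1751/64) ≈ 5.2306


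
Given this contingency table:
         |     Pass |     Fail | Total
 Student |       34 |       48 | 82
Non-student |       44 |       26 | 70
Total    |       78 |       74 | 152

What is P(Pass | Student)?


P(Pass | Student) = 34/(34+48) = 34/82 = 17/41

P(Pass|Student) = 17/41 ≈ 41.46%


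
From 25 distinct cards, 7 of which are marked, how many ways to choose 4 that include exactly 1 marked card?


Choose 1 of the 7 marked cards and 3 of the other 18 cards:
C(7,1)×C(18,3) = 7×816 = 5712

5712


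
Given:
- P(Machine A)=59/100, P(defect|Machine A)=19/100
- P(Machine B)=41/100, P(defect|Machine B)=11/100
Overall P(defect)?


P(B) = Σ P(B|Aᵢ)×P(Aᵢ)
  19/100×59/100 = 1121/10000
  11/100×41/100 = 451/10000
Sum = 393/2500

P(defect) = 393/2500 ≈ 15.72%


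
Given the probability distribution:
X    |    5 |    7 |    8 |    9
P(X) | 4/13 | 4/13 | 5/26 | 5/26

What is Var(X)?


E[X] = 181/26
E[X²] = 1317/26
Var(X) = E[X²] - (E[X])² = 1317/26 - 32761/676 = 1481/676

Var(X) = 1481/676 ≈ 2.1908


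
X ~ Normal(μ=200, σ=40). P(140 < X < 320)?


z₁=(140-200)/40=-1.5, z₂=(320-200)/40=3.0
P = Φ(3.0) - Φ(-1.5) = 0.998650 - 0.066807 = 0.931843 ≈ 0.9318

P(140 < X < 320) ≈ 0.9318


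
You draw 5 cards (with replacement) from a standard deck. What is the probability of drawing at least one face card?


P(not a face card) = 40/52 = 10/13
P(none in 5 draws) = (10/13)^5 = 100000/371293
P(≥1 face card) = 1 - 100000/371293 = 271293/371293

P = 271293/371293 ≈ 73.07%


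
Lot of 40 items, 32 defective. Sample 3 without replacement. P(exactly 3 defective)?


Hypergeometric: C(32,3)×C(8,0)/C(40,3)
= 4960×1/9880 = 124/247

P(X=3) = 124/247 ≈ 50.20%


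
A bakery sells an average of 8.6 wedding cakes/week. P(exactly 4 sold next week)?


Poisson(λ=8.6): P(X=4) = e^(-λ)×λ^k/k!
= e^(-8.6) × 8.6^4 / 4!
≈ 0.0001841057937 × 5470.0816 / 24 ≈ 0.041961

P(X=4) ≈ 0.041961 ≈ 4.20%


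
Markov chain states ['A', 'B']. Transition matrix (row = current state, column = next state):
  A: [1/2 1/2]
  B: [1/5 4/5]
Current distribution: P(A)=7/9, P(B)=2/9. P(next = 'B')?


P(next=B) = Σᵢ P(now=i)×P(i→B)
= 7/9×1/2 + 2/9×4/5
= 7/18 + 8/45 = 17/30

P = 17/30 ≈ 0.5667


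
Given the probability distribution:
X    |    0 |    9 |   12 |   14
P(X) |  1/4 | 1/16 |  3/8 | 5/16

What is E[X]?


E[X] = Σ x·P(X=x)
= (0)×(1/4) + (9)×(1/16) + (12)×(3/8) + (14)×(5/16)
= 151/16

E[X] = 151/16


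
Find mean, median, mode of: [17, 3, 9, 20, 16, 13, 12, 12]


Sorted: [3, 9, 12, 12, 13, 16, 17, 20]
Mean = 102/8 = 51/4
Median = 25/2
Freq: {17: 1, 3: 1, 9: 1, 20: 1, 16: 1, 13: 1, 12: 2}
Mode: [12]

Mean=51/4, Median=25/2, Mode=12


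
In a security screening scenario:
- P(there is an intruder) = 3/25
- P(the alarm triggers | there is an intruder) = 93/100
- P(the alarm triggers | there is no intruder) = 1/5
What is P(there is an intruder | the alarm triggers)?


Using Bayes' theorem:
P(A|B) = P(B|A)·P(A) / P(B)

P(the alarm triggers) = 93/100 × 3/25 + 1/5 × 22/25
= 279/2500 + 22/125 = 719/2500

P(there is an intruder|the alarm triggers) = (279/2500) / (719/2500) = 279/719

P(there is an intruder|the alarm triggers) = 279/719 ≈ 38.80%


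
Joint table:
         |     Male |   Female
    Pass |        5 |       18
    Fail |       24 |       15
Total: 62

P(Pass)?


P(Pass) = (5+18)/62 = 23/62

P(Pass) = 23/62 ≈ 37.10%


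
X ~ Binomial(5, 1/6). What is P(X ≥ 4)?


P(X ≥ 4) = Σ P(X=i) for i=4..5
P(X=4) = 25/7776
P(X=5) = 1/7776
Sum = 13/3888

P(X ≥ 4) = 13/3888 ≈ 0.33%


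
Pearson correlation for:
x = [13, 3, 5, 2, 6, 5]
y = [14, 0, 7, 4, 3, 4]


n=6, Σx=34, Σy=32, Σxy=263, Σx²=268, Σy²=286
r = (6×263 - 34×32)/√((6×268 - 34²)(6×286 - 32²))
= 490/√(452×692) = 490/√312784 ≈ 490/559.2710 ≈ 0.8761

r ≈ 0.8761


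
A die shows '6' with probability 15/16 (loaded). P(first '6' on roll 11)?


Geometric: P(X=11) = (1-p)^(k-1)×p = (1/16)^10×15/16 = 15/17592186044416

P(X=11) = 15/17592186044416 ≈ 0.00%


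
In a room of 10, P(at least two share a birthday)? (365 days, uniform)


P(all different) = Π(365-i)/365 for i=0..9
= 0.883052
P(match) = 1 - 0.883052 = 0.116948

P ≈ 0.1169 ≈ 11.69%


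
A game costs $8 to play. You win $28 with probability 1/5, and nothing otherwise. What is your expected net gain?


E[gain] = (28-8)×1/5 + (-8)×4/5
= 4 - 32/5 = -12/5

Expected net gain = $-12/5 ≈ $-2.40


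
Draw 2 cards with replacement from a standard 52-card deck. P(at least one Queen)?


P(not a Queen) = 48/52 = 12/13
P(none in 2 draws) = (12/13)^2 = 144/169
P(≥1 Queen) = 1 - 144/169 = 25/169

P = 25/169 ≈ 14.79%


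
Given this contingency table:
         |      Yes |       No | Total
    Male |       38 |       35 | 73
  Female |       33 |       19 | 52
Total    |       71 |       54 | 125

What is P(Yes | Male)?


P(Yes | Male) = 38/(38+35) = 38/73

P(Yes|Male) = 38/73 ≈ 52.05%


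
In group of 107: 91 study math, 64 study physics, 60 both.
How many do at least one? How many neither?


|A∪B| = 91+64-60 = 95
Neither = 107-95 = 12

At least one: 95; Neither: 12


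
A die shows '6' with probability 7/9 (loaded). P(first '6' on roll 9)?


Geometric: P(X=9) = (1-p)^(k-1)×p = (2/9)^8×7/9 = 1792/387420489

P(X=9) = 1792/387420489 ≈ 0.00%


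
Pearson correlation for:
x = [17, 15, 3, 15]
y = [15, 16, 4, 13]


n=4, Σx=50, Σy=48, Σxy=702, Σx²=748, Σy²=666
r = (4×702 - 50×48)/√((4×748 - 50²)(4×666 - 48²))
= 408/√(492×360) = 408/√177120 ≈ 408/420.8563 ≈ 0.9695

r ≈ 0.9695


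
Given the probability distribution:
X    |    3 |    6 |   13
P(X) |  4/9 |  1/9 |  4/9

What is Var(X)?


E[X] = 70/9
E[X²] = 748/9
Var(X) = E[X²] - (E[X])² = 748/9 - 4900/81 = 1832/81

Var(X) = 1832/81 ≈ 22.6173


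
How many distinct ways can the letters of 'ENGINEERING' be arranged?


Letters: 11, freq: {'E': 3, 'N': 3, 'G': 2, 'I': 2, 'R': 1}
11!/(3!×3!×2!×2!×1!) = 39916800/144 = 277200

277200


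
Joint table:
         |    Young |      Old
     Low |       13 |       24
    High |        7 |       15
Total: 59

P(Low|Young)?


P(Low|Young) = 13/(13+7) = 13/20

P = 13/20 ≈ 65.00%


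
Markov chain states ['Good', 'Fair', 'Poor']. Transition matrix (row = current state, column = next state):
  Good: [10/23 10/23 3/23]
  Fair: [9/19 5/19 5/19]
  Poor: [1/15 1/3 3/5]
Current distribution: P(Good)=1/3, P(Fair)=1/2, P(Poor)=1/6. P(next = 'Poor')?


P(next=Poor) = Σᵢ P(now=i)×P(i→Poor)
= 1/3×3/23 + 1/2×5/19 + 1/6×3/5
= 1/23 + 5/38 + 1/10 = 601/2185

P = 601/2185 ≈ 0.2751


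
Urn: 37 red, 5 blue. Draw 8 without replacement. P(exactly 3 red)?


Hypergeometric: C(37,3)×C(5,5)/C(42,8)
= 7770×1/118030185 = 2/30381

P(X=3) = 2/30381 ≈ 0.01%


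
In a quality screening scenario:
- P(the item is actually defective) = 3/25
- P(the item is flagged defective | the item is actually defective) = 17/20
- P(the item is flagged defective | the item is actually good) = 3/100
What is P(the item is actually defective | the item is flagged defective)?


Using Bayes' theorem:
P(A|B) = P(B|A)·P(A) / P(B)

P(the item is flagged defective) = 17/20 × 3/25 + 3/100 × 22/25
= 51/500 + 33/1250 = 321/2500

P(the item is actually defective|the item is flagged defective) = (51/500) / (321/2500) = 85/107

P(the item is actually defective|the item is flagged defective) = 85/107 ≈ 79.44%


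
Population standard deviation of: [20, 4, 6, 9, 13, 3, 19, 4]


Mean = 78/8 = 39/4
  (20-39/4)²=1681/16
  (4-39/4)²=529/16
  (6-39/4)²=225/16
  (9-39/4)²=9/16
  (13-39/4)²=169/16
  (3-39/4)²=729/16
  (19-39/4)²=1369/16
  (4-39/4)²=529/16
Σ(x-μ)² = 655/2
σ² = (655/2)/8 = 655/16

σ = √(655/16) ≈ 6.3982


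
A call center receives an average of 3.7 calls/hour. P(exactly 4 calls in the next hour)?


Poisson(λ=3.7): P(X=4) = e^(-λ)×λ^k/k!
= e^(-3.7) × 3.7^4 / 4!
≈ 0.02472352647 × 187.4161 / 24 ≈ 0.193066

P(X=4) ≈ 0.193066 ≈ 19.31%


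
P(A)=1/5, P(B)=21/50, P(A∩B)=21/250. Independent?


P(A)×P(B) = 21/250
P(A∩B) = 21/250
Equal ✓ → Independent

Yes, independent


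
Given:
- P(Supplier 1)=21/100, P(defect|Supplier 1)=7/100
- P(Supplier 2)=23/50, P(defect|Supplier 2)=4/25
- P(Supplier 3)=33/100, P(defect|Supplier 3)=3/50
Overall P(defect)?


P(B) = Σ P(B|Aᵢ)×P(Aᵢ)
  7/100×21/100 = 147/10000
  4/25×23/50 = 46/625
  3/50×33/100 = 99/5000
Sum = 1081/10000

P(defect) = 1081/10000 ≈ 10.81%


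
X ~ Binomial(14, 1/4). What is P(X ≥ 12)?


P(X ≥ 12) = Σ P(X=i) for i=12..14
P(X=12) = 819/268435456
P(X=13) = 21/134217728
P(X=14) = 1/268435456
Sum = 431/134217728

P(X ≥ 12) = 431/134217728 ≈ 0.00%


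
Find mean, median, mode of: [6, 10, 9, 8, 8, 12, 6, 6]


Sorted: [6, 6, 6, 8, 8, 9, 10, 12]
Mean = 65/8
Median = 8
Freq: {6: 3, 10: 1, 9: 1, 8: 2, 12: 1}
Mode: [6]

Mean=65/8, Median=8, Mode=6


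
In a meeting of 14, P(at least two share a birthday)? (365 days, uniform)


P(all different) = Π(365-i)/365 for i=0..13
= 0.776897
P(match) = 1 - 0.776897 = 0.223103

P ≈ 0.2231 ≈ 22.31%


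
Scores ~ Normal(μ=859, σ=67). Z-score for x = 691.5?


z = (x - μ)/σ = (691.5 - 859)/67 = -2.5

z = -2.5


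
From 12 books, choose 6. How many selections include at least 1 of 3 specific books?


Complement: C(12,6) - C(9,6) = 924 - 84 = 840

840


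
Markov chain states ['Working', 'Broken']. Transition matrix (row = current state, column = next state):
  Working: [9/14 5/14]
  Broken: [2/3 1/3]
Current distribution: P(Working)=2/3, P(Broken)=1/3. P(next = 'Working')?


P(next=Working) = Σᵢ P(now=i)×P(i→Working)
= 2/3×9/14 + 1/3×2/3
= 3/7 + 2/9 = 41/63

P = 41/63 ≈ 0.6508


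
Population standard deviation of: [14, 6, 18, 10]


Mean = 48/4 = 12
  (14-12)²=4
  (6-12)²=36
  (18-12)²=36
  (10-12)²=4
Σ(x-μ)² = 80
σ² = 80/4 = 20

σ = √(20) ≈ 4.4721


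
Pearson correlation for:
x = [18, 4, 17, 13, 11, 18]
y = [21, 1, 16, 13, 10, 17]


n=6, Σx=81, Σy=78, Σxy=1239, Σx²=1243, Σy²=1256
r = (6×1239 - 81×78)/√((6×1243 - 81²)(6×1256 - 78²))
= 1116/√(897×1452) = 1116/√1302444 ≈ 1116/1141.2467 ≈ 0.9779

r ≈ 0.9779


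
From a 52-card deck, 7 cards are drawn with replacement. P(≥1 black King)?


P(not a black King) = 50/52 = 25/26
P(none in 7 draws) = (25/26)^7 = 6103515625/8031810176
P(≥1 black King) = 1 - 6103515625/8031810176 = 1928294551/8031810176

P = 1928294551/8031810176 ≈ 24.01%


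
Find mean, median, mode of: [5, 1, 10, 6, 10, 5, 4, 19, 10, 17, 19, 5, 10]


Sorted: [1, 4, 5, 5, 5, 6, 10, 10, 10, 10, 17, 19, 19]
Mean = 121/13
Median = 10
Freq: {5: 3, 1: 1, 10: 4, 6: 1, 4: 1, 19: 2, 17: 1}
Mode: [10]

Mean=121/13, Median=10, Mode=10


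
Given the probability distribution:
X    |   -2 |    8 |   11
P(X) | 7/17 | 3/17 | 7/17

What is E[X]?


E[X] = Σ x·P(X=x)
= (-2)×(7/17) + (8)×(3/17) + (11)×(7/17)
= 87/17

E[X] = 87/17


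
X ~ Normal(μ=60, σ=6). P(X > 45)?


z = (45-60)/6 = -2.5
P(X > 45) = 1 - P(Z ≤ -2.5) = 1 - 0.0062 = 0.9938

P(X > 45) ≈ 0.9938


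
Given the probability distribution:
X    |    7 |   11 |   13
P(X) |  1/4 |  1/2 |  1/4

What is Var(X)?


E[X] = 21/2
E[X²] = 115
Var(X) = E[X²] - (E[X])² = 115 - 441/4 = 19/4

Var(X) = 19/4 ≈ 4.7500


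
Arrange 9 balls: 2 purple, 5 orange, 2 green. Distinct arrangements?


9!/(2!×5!×2!) = 756

756


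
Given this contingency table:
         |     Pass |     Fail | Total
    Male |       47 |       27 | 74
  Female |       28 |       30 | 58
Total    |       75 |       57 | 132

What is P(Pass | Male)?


P(Pass | Male) = 47/(47+27) = 47/74

P(Pass|Male) = 47/74 ≈ 63.51%


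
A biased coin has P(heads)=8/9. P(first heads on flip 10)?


Geometric: P(X=10) = (1-p)^(k-1)×p = (1/9)^9×8/9 = 8/3486784401

P(X=10) = 8/3486784401 ≈ 0.00%


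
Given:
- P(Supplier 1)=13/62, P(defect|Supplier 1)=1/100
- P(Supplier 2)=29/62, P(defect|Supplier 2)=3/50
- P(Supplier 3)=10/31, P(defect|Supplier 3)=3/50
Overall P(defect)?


P(B) = Σ P(B|Aᵢ)×P(Aᵢ)
  1/100×13/62 = 13/6200
  3/50×29/62 = 87/3100
  3/50×10/31 = 3/155
Sum = 307/6200

P(defect) = 307/6200 ≈ 4.95%


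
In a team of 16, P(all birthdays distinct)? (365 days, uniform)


P(all different) = Π(365-i)/365 for i=0..15
= (365/365)×(364/365)×...×(350/365)
= 0.716396

P ≈ 0.7164 ≈ 71.64%


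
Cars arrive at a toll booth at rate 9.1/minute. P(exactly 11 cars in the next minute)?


Poisson(λ=9.1): P(X=11) = e^(-λ)×λ^k/k!
= e^(-9.1) × 9.1^11 / 11!
≈ 0.0001116658085 × 35436866748.7 / 39916800 ≈ 0.099133

P(X=11) ≈ 0.099133 ≈ 9.91%


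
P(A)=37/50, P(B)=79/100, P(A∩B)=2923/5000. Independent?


P(A)×P(B) = 2923/5000
P(A∩B) = 2923/5000
Equal ✓ → Independent

Yes, independent


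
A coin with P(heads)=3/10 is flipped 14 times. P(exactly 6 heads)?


Binomial: P(X=6) = C(14,6)×p^6×(1-p)^8
= 3003 × 729/1000000 × 5764801/100000000 = 12620227406787/100000000000000

P(X=6) = 12620227406787/100000000000000 ≈ 12.62%


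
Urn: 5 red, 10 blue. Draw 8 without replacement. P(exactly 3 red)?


Hypergeometric: C(5,3)×C(10,5)/C(15,8)
= 10×252/6435 = 56/143

P(X=3) = 56/143 ≈ 39.16%


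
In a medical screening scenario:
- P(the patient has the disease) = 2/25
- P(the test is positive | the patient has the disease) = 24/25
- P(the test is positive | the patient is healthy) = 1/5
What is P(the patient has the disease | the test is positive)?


Using Bayes' theorem:
P(A|B) = P(B|A)·P(A) / P(B)

P(the test is positive) = 24/25 × 2/25 + 1/5 × 23/25
= 48/625 + 23/125 = 163/625

P(the patient has the disease|the test is positive) = (48/625) / (163/625) = 48/163

P(the patient has the disease|the test is positive) = 48/163 ≈ 29.45%


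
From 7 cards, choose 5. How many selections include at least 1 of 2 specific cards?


Complement: C(7,5) - C(5,5) = 21 - 1 = 20

20


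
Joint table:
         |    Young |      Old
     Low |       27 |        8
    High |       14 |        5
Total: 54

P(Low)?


P(Low) = (27+8)/54 = 35/54

P(Low) = 35/54 ≈ 64.81%


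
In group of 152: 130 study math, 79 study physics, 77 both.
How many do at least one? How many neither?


|A∪B| = 130+79-77 = 132
Neither = 152-132 = 20

At least one: 132; Neither: 20


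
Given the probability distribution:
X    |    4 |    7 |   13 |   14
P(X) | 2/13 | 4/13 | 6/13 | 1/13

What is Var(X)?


E[X] = 128/13
E[X²] = 1438/13
Var(X) = E[X²] - (E[X])² = 1438/13 - 16384/169 = 2310/169

Var(X) = 2310/169 ≈ 13.6686


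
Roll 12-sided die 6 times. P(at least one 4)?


P(no 4)^6 = (11/12)^6 = 1771561/2985984
P(≥1) = 1 - 1771561/2985984 = 1214423/2985984

P = 1214423/2985984 ≈ 40.67%


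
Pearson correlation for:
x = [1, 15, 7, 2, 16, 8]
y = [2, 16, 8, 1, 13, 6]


n=6, Σx=49, Σy=46, Σxy=556, Σx²=599, Σy²=530
r = (6×556 - 49×46)/√((6×599 - 49²)(6×530 - 46²))
= 1082/√(1193×1064) = 1082/√1269352 ≈ 1082/1126.6552 ≈ 0.9604

r ≈ 0.9604


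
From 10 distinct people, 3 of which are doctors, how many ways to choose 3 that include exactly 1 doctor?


Choose 1 of the 3 doctors and 2 of the other 7 people:
C(3,1)×C(7,2) = 3×21 = 63

63


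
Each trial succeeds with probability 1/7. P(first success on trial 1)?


Geometric: P(X=1) = (1-p)^(k-1)×p = (6/7)^0×1/7 = 1/7

P(X=1) = 1/7 ≈ 14.29%


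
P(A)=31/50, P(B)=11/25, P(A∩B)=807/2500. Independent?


P(A)×P(B) = 341/1250
P(A∩B) = 807/2500
Not equal → NOT independent

No, not independent


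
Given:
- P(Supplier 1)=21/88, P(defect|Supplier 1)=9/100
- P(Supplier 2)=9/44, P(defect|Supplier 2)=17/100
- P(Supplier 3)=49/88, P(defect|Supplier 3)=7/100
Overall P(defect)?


P(B) = Σ P(B|Aᵢ)×P(Aᵢ)
  9/100×21/88 = 189/8800
  17/100×9/44 = 153/4400
  7/100×49/88 = 343/8800
Sum = 419/4400

P(defect) = 419/4400 ≈ 9.52%


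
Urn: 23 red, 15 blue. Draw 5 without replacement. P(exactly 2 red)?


Hypergeometric: C(23,2)×C(15,3)/C(38,5)
= 253×455/501942 = 16445/71706

P(X=2) = 16445/71706 ≈ 22.93%


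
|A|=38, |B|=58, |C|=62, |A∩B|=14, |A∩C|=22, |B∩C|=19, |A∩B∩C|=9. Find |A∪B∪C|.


|A∪B∪C| = 38+58+62-14-22-19+9 = 112

|A∪B∪C| = 112


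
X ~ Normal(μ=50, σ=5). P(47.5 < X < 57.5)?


z₁=(47.5-50)/5=-0.5, z₂=(57.5-50)/5=1.5
P = Φ(1.5) - Φ(-0.5) = 0.933193 - 0.308538 = 0.624655 ≈ 0.6247

P(47.5 < X < 57.5) ≈ 0.6247


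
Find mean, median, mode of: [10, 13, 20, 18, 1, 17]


Sorted: [1, 10, 13, 17, 18, 20]
Mean = 79/6
Median = 15
Freq: {10: 1, 13: 1, 20: 1, 18: 1, 1: 1, 17: 1}
Mode: No mode

Mean=79/6, Median=15, Mode=No mode


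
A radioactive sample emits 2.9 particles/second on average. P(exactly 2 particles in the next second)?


Poisson(λ=2.9): P(X=2) = e^(-λ)×λ^k/k!
= e^(-2.9) × 2.9^2 / 2!
≈ 0.05502322006 × 8.41 / 2 ≈ 0.231373

P(X=2) ≈ 0.231373 ≈ 23.14%


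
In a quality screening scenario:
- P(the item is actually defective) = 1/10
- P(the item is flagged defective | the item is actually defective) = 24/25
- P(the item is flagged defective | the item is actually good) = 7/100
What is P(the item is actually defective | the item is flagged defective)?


Using Bayes' theorem:
P(A|B) = P(B|A)·P(A) / P(B)

P(the item is flagged defective) = 24/25 × 1/10 + 7/100 × 9/10
= 12/125 + 63/1000 = 159/1000

P(the item is actually defective|the item is flagged defective) = (12/125) / (159/1000) = 32/53

P(the item is actually defective|the item is flagged defective) = 32/53 ≈ 60.38%


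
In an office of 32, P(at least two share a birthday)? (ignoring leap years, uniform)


P(all different) = Π(365-i)/365 for i=0..31
= 0.246652
P(match) = 1 - 0.246652 = 0.753348

P ≈ 0.7533 ≈ 75.33%


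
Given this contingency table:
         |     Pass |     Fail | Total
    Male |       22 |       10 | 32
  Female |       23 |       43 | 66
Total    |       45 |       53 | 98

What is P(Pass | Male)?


P(Pass | Male) = 22/(22+10) = 22/32 = 11/16

P(Pass|Male) = 11/16 ≈ 68.75%


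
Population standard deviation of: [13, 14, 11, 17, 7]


Mean = 62/5
  (13-62/5)²=9/25
  (14-62/5)²=64/25
  (11-62/5)²=49/25
  (17-62/5)²=529/25
  (7-62/5)²=729/25
Σ(x-μ)² = 276/5
σ² = (276/5)/5 = 276/25

σ = √(276/25) ≈ 3.3226


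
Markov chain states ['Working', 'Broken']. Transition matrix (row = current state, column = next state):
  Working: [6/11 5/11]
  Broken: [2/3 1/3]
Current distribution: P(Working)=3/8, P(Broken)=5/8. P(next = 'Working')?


P(next=Working) = Σᵢ P(now=i)×P(i→Working)
= 3/8×6/11 + 5/8×2/3
= 9/44 + 5/12 = 41/66

P = 41/66 ≈ 0.6212


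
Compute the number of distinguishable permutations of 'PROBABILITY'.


Letters: 11, freq: {'P': 1, 'R': 1, 'O': 1, 'B': 2, 'A': 1, 'I': 2, 'L': 1, 'T': 1, 'Y': 1}
11!/(1!×1!×1!×2!×1!×2!×1!×1!×1!) = 39916800/4 = 9979200

9979200


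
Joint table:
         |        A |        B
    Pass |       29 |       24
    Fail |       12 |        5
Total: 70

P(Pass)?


P(Pass) = (29+24)/70 = 53/70

P(Pass) = 53/70 ≈ 75.71%


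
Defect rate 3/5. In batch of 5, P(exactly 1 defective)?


Binomial: P(X=1) = C(5,1)×p^1×(1-p)^4
= 5 × 3/5 × 16/625 = 48/625

P(X=1) = 48/625 ≈ 7.68%


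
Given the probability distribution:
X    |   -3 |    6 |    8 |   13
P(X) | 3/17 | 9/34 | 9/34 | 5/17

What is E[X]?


E[X] = Σ x·P(X=x)
= (-3)×(3/17) + (6)×(9/34) + (8)×(9/34) + (13)×(5/17)
= 7

E[X] = 7


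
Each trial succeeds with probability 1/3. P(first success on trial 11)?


Geometric: P(X=11) = (1-p)^(k-1)×p = (2/3)^10×1/3 = 1024/177147

P(X=11) = 1024/177147 ≈ 0.58%


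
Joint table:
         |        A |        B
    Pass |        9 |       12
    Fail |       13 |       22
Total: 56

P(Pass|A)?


P(Pass|A) = 9/(9+13) = 9/22

P = 9/22 ≈ 40.91%


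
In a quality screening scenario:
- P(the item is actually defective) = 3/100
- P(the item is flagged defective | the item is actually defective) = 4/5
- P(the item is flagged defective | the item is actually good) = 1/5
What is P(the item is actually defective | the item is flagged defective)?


Using Bayes' theorem:
P(A|B) = P(B|A)·P(A) / P(B)

P(the item is flagged defective) = 4/5 × 3/100 + 1/5 × 97/100
= 3/125 + 97/500 = 109/500

P(the item is actually defective|the item is flagged defective) = (3/125) / (109/500) = 12/109

P(the item is actually defective|the item is flagged defective) = 12/109 ≈ 11.01%


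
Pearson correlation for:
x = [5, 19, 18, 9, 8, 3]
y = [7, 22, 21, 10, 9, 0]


n=6, Σx=62, Σy=69, Σxy=993, Σx²=864, Σy²=1155
r = (6×993 - 62×69)/√((6×864 - 62²)(6×1155 - 69²))
= 1680/√(1340×2169) = 1680/√2906460 ≈ 1680/1704.8343 ≈ 0.9854

r ≈ 0.9854


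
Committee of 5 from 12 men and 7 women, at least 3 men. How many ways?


Count by #men:
  3M,2W: C(12,3)×C(7,2)=4620
  4M,1W: C(12,4)×C(7,1)=3465
  5M,0W: C(12,5)×C(7,0)=792
Total = 8877

8877


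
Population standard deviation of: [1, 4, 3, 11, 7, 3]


Mean = 29/6
  (1-29/6)²=529/36
  (4-29/6)²=25/36
  (3-29/6)²=121/36
  (11-29/6)²=1369/36
  (7-29/6)²=169/36
  (3-29/6)²=121/36
Σ(x-μ)² = 389/6
σ² = (389/6)/6 = 389/36

σ = √(389/36) ≈ 3.2872


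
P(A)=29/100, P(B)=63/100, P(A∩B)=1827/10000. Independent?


P(A)×P(B) = 1827/10000
P(A∩B) = 1827/10000
Equal ✓ → Independent

Yes, independent


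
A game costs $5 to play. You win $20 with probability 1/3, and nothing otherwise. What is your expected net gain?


E[gain] = (20-5)×1/3 + (-5)×2/3
= 5 - 10/3 = 5/3

Expected net gain = $5/3 ≈ $1.67


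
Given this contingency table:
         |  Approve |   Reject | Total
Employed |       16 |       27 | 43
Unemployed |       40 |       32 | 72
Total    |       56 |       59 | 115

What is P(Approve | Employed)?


P(Approve | Employed) = 16/(16+27) = 16/43

P(Approve|Employed) = 16/43 ≈ 37.21%


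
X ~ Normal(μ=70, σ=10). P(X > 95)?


z = (95-70)/10 = 2.5
P(X > 95) = 1 - P(Z ≤ 2.5) = 1 - 0.9938 = 0.0062

P(X > 95) ≈ 0.0062


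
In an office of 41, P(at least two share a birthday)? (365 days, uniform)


P(all different) = Π(365-i)/365 for i=0..40
= 0.096848
P(match) = 1 - 0.096848 = 0.903152

P ≈ 0.9032 ≈ 90.32%


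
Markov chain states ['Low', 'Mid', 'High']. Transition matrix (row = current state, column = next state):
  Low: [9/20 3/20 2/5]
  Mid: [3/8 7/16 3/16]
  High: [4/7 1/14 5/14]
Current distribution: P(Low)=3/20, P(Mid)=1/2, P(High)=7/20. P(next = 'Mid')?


P(next=Mid) = Σᵢ P(now=i)×P(i→Mid)
= 3/20×3/20 + 1/2×7/16 + 7/20×1/14
= 9/400 + 7/32 + 1/40 = 213/800

P = 213/800 ≈ 0.2662


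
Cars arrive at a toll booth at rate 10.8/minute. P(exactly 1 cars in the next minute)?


Poisson(λ=10.8): P(X=1) = e^(-λ)×λ^k/k!
= e^(-10.8) × 10.8^1 / 1!
≈ 2.039950341e-05 × 10.8 / 1 ≈ 0.000220

P(X=1) ≈ 0.000220 ≈ 0.02%


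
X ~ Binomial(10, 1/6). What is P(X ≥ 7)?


P(X ≥ 7) = Σ P(X=i) for i=7..10
P(X=7) = 625/2519424
P(X=8) = 125/6718464
P(X=9) = 25/30233088
P(X=10) = 1/60466176
Sum = 337/1259712

P(X ≥ 7) = 337/1259712 ≈ 0.03%


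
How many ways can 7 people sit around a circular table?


Circular arrangements of 7 distinct objects: fix one position to break rotational symmetry.
(n-1)! = 6! = 720

720


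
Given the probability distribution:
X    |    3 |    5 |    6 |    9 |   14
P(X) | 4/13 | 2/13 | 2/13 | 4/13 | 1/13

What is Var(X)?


E[X] = 84/13
E[X²] = 678/13
Var(X) = E[X²] - (E[X])² = 678/13 - 7056/169 = 1758/169

Var(X) = 1758/169 ≈ 10.4024


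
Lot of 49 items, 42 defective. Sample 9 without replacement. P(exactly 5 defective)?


Hypergeometric: C(42,5)×C(7,4)/C(49,9)
= 850668×35/2054455634 = 7410/511313

P(X=5) = 7410/511313 ≈ 1.45%


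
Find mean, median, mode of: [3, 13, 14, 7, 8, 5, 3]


Sorted: [3, 3, 5, 7, 8, 13, 14]
Mean = 53/7
Median = 7
Freq: {3: 2, 13: 1, 14: 1, 7: 1, 8: 1, 5: 1}
Mode: [3]

Mean=53/7, Median=7, Mode=3


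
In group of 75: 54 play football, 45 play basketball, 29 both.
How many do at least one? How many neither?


|A∪B| = 54+45-29 = 70
Neither = 75-70 = 5

At least one: 70; Neither: 5


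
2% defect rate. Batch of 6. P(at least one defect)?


P(all good) = (49/50)^6 = 13841287201/15625000000
P(≥1 defect) = 1783712799/15625000000

P = 1783712799/15625000000 ≈ 11.42%


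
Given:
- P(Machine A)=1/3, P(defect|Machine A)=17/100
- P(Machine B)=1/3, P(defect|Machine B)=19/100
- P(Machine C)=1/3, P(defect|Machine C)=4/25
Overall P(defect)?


P(B) = Σ P(B|Aᵢ)×P(Aᵢ)
  17/100×1/3 = 17/300
  19/100×1/3 = 19/300
  4/25×1/3 = 4/75
Sum = 13/75

P(defect) = 13/75 ≈ 17.33%


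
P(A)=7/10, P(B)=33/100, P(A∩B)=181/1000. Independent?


P(A)×P(B) = 231/1000
P(A∩B) = 181/1000
Not equal → NOT independent

No, not independent


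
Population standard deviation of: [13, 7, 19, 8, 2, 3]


Mean = 52/6 = 26/3
  (13-26/3)²=169/9
  (7-26/3)²=25/9
  (19-26/3)²=961/9
  (8-26/3)²=4/9
  (2-26/3)²=400/9
  (3-26/3)²=289/9
Σ(x-μ)² = 616/3
σ² = (616/3)/6 = 308/9

σ = √(308/9) ≈ 5.8500


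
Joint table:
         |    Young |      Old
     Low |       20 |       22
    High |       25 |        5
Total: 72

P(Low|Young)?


P(Low|Young) = 20/(20+25) = 20/45 = 4/9

P = 4/9 ≈ 44.44%


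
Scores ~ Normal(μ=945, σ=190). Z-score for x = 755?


z = (x - μ)/σ = (755 - 945)/190 = -1.0

z = -1.0


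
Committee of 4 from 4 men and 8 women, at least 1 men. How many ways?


Count by #men:
  1M,3W: C(4,1)×C(8,3)=224
  2M,2W: C(4,2)×C(8,2)=168
  3M,1W: C(4,3)×C(8,1)=32
  4M,0W: C(4,4)×C(8,0)=1
Total = 425

425


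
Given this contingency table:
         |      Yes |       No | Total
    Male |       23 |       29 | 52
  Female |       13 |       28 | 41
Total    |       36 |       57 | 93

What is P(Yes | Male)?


P(Yes | Male) = 23/(23+29) = 23/52

P(Yes|Male) = 23/52 ≈ 44.23%


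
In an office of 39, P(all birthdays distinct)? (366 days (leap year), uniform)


P(all different) = Π(366-i)/366 for i=0..38
= (366/366)×(365/366)×...×(328/366)
= 0.122510

P ≈ 0.1225 ≈ 12.25%


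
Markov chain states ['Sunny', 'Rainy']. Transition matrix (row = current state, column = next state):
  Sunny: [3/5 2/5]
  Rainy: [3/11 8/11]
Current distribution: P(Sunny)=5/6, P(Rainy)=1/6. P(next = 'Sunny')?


P(next=Sunny) = Σᵢ P(now=i)×P(i→Sunny)
= 5/6×3/5 + 1/6×3/11
= 1/2 + 1/22 = 6/11

P = 6/11 ≈ 0.5455
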